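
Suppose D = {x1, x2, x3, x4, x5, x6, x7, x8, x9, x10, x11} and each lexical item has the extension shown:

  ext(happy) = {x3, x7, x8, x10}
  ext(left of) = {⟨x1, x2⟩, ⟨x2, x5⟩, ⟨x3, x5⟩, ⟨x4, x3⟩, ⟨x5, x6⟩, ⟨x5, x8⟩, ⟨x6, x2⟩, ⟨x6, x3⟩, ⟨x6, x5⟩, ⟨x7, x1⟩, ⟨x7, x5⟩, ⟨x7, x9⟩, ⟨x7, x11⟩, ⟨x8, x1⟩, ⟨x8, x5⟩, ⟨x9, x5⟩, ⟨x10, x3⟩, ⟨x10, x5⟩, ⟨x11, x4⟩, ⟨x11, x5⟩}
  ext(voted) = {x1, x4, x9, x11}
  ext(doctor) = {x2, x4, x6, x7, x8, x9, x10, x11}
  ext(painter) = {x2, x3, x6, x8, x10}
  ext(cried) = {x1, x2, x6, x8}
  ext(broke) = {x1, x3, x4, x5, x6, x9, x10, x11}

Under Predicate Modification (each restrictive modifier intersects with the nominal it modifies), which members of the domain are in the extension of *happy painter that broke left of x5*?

⟦that broke⟧ = ⟦broke⟧ = {x1, x3, x4, x5, x6, x9, x10, x11}
⟦left of x5⟧ = {x : ⟨x, x5⟩ ∈ ⟦left of⟧} = {x2, x3, x6, x7, x8, x9, x10, x11}
⟦painter⟧ = {x2, x3, x6, x8, x10}
… ∩ ⟦that broke⟧ = {x2, x3, x6, x8, x10} ∩ {x1, x3, x4, x5, x6, x9, x10, x11} = {x3, x6, x10}
… ∩ ⟦left of x5⟧ = {x3, x6, x10} ∩ {x2, x3, x6, x7, x8, x9, x10, x11} = {x3, x6, x10}
… ∩ ⟦happy⟧ = {x3, x6, x10} ∩ {x3, x7, x8, x10} = {x3, x10}
So ⟦happy painter that broke left of x5⟧ = {x3, x10}.

{x3, x10}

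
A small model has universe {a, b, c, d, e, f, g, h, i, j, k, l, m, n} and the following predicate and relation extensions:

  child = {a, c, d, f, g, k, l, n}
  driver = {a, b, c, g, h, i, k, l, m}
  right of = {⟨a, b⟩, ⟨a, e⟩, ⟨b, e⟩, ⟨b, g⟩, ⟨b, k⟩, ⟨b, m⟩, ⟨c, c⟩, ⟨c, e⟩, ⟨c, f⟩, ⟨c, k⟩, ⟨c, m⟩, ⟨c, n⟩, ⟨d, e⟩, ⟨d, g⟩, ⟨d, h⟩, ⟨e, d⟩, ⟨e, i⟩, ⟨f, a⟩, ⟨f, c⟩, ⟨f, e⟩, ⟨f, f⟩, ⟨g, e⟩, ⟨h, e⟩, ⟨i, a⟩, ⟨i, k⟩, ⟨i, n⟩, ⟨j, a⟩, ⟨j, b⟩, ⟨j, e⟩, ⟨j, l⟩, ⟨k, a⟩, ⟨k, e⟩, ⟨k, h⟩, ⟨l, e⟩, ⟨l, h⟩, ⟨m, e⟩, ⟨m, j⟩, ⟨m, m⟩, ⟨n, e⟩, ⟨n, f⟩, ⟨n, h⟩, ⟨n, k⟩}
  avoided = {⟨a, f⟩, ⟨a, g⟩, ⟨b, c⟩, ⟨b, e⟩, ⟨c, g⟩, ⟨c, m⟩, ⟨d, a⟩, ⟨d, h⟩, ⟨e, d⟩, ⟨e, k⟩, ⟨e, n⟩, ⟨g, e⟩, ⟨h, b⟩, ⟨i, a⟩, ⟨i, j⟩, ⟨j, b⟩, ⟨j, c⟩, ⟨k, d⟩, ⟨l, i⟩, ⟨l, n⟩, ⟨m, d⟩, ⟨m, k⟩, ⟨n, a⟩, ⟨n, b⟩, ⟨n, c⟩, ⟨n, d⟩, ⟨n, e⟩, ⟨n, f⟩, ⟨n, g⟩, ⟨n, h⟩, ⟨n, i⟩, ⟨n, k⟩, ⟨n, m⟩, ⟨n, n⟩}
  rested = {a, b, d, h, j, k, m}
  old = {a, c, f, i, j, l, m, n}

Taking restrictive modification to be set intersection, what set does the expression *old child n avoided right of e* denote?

⟦n avoided⟧ = {x : ⟨n, x⟩ ∈ ⟦avoided⟧} = {a, b, c, d, e, f, g, h, i, k, m, n}
⟦right of e⟧ = {x : ⟨x, e⟩ ∈ ⟦right of⟧} = {a, b, c, d, f, g, h, j, k, l, m, n}
⟦child⟧ = {a, c, d, f, g, k, l, n}
… ∩ ⟦n avoided⟧ = {a, c, d, f, g, k, l, n} ∩ {a, b, c, d, e, f, g, h, i, k, m, n} = {a, c, d, f, g, k, n}
… ∩ ⟦right of e⟧ = {a, c, d, f, g, k, n} ∩ {a, b, c, d, f, g, h, j, k, l, m, n} = {a, c, d, f, g, k, n}
… ∩ ⟦old⟧ = {a, c, d, f, g, k, n} ∩ {a, c, f, i, j, l, m, n} = {a, c, f, n}
So ⟦old child n avoided right of e⟧ = {a, c, f, n}.

{a, c, f, n}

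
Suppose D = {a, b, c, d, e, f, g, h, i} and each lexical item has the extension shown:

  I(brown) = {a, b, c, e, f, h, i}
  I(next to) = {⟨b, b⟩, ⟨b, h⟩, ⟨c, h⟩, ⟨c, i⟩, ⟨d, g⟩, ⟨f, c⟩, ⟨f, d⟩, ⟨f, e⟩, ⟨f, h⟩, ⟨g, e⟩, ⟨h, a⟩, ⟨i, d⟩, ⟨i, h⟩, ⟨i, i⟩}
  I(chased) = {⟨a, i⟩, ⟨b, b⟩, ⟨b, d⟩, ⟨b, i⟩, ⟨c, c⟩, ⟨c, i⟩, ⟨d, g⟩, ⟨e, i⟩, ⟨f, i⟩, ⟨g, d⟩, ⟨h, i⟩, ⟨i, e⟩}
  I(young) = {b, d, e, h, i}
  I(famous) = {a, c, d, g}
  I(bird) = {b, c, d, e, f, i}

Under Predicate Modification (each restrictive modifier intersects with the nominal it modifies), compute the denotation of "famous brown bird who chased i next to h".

{c}

⟦who chased i⟧ = {x : ⟨x, i⟩ ∈ ⟦chased⟧} = {a, b, c, e, f, h}
⟦next to h⟧ = {x : ⟨x, h⟩ ∈ ⟦next to⟧} = {b, c, f, i}
⟦bird⟧ = {b, c, d, e, f, i}
… ∩ ⟦who chased i⟧ = {b, c, d, e, f, i} ∩ {a, b, c, e, f, h} = {b, c, e, f}
… ∩ ⟦next to h⟧ = {b, c, e, f} ∩ {b, c, f, i} = {b, c, f}
… ∩ ⟦famous⟧ = {b, c, f} ∩ {a, c, d, g} = {c}
… ∩ ⟦brown⟧ = {c} ∩ {a, b, c, e, f, h, i} = {c}
So ⟦famous brown bird who chased i next to h⟧ = {c}.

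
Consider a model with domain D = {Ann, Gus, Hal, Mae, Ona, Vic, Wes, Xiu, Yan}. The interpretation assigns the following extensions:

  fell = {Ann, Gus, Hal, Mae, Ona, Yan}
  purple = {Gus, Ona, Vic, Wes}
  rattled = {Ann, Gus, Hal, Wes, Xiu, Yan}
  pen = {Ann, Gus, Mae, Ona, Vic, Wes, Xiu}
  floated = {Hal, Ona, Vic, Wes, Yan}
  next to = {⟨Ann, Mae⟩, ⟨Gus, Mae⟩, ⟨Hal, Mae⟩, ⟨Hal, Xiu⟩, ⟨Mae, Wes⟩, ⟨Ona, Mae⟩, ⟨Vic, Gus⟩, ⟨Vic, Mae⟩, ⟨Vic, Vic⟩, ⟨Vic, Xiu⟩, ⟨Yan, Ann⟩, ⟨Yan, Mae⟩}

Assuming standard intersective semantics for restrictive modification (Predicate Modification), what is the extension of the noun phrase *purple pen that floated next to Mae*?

{Ona, Vic}

⟦that floated⟧ = ⟦floated⟧ = {Hal, Ona, Vic, Wes, Yan}
⟦next to Mae⟧ = {x : ⟨x, Mae⟩ ∈ ⟦next to⟧} = {Ann, Gus, Hal, Ona, Vic, Yan}
⟦pen⟧ = {Ann, Gus, Mae, Ona, Vic, Wes, Xiu}
… ∩ ⟦that floated⟧ = {Ann, Gus, Mae, Ona, Vic, Wes, Xiu} ∩ {Hal, Ona, Vic, Wes, Yan} = {Ona, Vic, Wes}
… ∩ ⟦next to Mae⟧ = {Ona, Vic, Wes} ∩ {Ann, Gus, Hal, Ona, Vic, Yan} = {Ona, Vic}
… ∩ ⟦purple⟧ = {Ona, Vic} ∩ {Gus, Ona, Vic, Wes} = {Ona, Vic}
So ⟦purple pen that floated next to Mae⟧ = {Ona, Vic}.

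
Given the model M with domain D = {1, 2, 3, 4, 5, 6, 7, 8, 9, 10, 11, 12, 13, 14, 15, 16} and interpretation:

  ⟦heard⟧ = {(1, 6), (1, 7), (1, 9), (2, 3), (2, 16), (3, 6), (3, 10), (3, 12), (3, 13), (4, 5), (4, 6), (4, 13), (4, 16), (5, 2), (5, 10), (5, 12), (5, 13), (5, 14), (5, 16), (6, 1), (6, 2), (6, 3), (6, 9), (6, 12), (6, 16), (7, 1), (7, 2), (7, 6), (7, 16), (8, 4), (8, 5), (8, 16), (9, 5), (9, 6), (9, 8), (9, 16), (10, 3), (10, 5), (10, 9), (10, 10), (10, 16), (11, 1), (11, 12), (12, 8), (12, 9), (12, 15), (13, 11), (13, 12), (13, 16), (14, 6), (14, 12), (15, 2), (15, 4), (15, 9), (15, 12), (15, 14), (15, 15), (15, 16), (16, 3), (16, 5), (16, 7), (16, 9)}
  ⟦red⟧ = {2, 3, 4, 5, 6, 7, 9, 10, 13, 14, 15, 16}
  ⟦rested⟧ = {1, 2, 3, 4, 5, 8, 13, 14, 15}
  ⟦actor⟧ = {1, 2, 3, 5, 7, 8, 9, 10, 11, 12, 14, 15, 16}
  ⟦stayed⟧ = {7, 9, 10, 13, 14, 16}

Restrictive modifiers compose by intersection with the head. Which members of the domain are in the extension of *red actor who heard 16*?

{2, 5, 7, 9, 10, 15}

⟦who heard 16⟧ = {x : ⟨x, 16⟩ ∈ ⟦heard⟧} = {2, 4, 5, 6, 7, 8, 9, 10, 13, 15}
⟦actor⟧ = {1, 2, 3, 5, 7, 8, 9, 10, 11, 12, 14, 15, 16}
… ∩ ⟦who heard 16⟧ = {1, 2, 3, 5, 7, 8, 9, 10, 11, 12, 14, 15, 16} ∩ {2, 4, 5, 6, 7, 8, 9, 10, 13, 15} = {2, 5, 7, 8, 9, 10, 15}
… ∩ ⟦red⟧ = {2, 5, 7, 8, 9, 10, 15} ∩ {2, 3, 4, 5, 6, 7, 9, 10, 13, 14, 15, 16} = {2, 5, 7, 9, 10, 15}
So ⟦red actor who heard 16⟧ = {2, 5, 7, 9, 10, 15}.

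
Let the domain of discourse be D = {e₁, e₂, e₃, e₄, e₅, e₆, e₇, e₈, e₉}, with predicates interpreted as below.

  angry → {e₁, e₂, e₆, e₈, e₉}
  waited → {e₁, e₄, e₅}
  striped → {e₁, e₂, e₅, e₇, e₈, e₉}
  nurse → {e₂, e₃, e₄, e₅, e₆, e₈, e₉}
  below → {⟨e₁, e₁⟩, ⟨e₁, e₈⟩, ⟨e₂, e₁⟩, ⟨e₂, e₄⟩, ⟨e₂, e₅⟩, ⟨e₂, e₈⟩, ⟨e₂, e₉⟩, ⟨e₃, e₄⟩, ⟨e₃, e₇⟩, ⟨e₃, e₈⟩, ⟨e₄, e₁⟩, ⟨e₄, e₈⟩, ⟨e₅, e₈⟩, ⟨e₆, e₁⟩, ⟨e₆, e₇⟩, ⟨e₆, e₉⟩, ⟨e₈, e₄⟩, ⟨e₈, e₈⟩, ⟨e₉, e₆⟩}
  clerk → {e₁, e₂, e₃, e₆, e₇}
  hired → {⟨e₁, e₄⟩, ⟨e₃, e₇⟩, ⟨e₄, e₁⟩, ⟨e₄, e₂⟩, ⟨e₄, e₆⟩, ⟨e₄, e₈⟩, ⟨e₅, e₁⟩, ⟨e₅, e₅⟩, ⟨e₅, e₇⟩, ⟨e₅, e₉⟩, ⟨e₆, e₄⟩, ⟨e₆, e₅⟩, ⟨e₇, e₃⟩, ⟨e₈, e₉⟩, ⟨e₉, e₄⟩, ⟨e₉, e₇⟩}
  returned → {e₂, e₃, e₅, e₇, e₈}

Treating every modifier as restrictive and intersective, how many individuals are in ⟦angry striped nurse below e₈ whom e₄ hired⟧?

2

⟦below e₈⟧ = {x : ⟨x, e₈⟩ ∈ ⟦below⟧} = {e₁, e₂, e₃, e₄, e₅, e₈}
⟦whom e₄ hired⟧ = {x : ⟨e₄, x⟩ ∈ ⟦hired⟧} = {e₁, e₂, e₆, e₈}
⟦nurse⟧ = {e₂, e₃, e₄, e₅, e₆, e₈, e₉}
… ∩ ⟦below e₈⟧ = {e₂, e₃, e₄, e₅, e₆, e₈, e₉} ∩ {e₁, e₂, e₃, e₄, e₅, e₈} = {e₂, e₃, e₄, e₅, e₈}
… ∩ ⟦whom e₄ hired⟧ = {e₂, e₃, e₄, e₅, e₈} ∩ {e₁, e₂, e₆, e₈} = {e₂, e₈}
… ∩ ⟦angry⟧ = {e₂, e₈} ∩ {e₁, e₂, e₆, e₈, e₉} = {e₂, e₈}
… ∩ ⟦striped⟧ = {e₂, e₈} ∩ {e₁, e₂, e₅, e₇, e₈, e₉} = {e₂, e₈}
⟦angry striped nurse below e₈ whom e₄ hired⟧ = {e₂, e₈}, so the cardinality is 2.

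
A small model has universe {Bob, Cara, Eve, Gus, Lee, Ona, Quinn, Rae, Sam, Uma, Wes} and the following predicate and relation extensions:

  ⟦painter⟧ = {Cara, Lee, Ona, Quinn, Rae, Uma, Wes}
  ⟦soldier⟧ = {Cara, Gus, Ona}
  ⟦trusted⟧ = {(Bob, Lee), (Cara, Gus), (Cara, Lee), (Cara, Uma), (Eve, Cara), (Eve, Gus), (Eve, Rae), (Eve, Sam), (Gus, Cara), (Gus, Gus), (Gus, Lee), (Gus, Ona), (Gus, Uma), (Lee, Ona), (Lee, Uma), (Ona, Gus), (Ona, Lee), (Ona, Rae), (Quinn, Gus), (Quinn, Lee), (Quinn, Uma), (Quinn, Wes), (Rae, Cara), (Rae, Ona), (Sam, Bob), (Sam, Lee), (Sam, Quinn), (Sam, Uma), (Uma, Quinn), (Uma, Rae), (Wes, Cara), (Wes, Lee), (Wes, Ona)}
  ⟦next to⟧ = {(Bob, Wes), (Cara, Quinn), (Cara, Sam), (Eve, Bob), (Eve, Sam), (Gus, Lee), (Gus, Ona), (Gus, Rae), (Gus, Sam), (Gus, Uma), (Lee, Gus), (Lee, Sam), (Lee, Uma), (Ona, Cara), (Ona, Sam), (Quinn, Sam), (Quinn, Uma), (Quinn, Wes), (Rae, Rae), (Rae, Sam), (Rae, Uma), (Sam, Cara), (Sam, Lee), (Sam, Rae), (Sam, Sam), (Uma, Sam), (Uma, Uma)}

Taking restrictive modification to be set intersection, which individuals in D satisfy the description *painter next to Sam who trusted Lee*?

{Cara, Ona, Quinn}

⟦next to Sam⟧ = {x : ⟨x, Sam⟩ ∈ ⟦next to⟧} = {Cara, Eve, Gus, Lee, Ona, Quinn, Rae, Sam, Uma}
⟦who trusted Lee⟧ = {x : ⟨x, Lee⟩ ∈ ⟦trusted⟧} = {Bob, Cara, Gus, Ona, Quinn, Sam, Wes}
⟦painter⟧ = {Cara, Lee, Ona, Quinn, Rae, Uma, Wes}
… ∩ ⟦next to Sam⟧ = {Cara, Lee, Ona, Quinn, Rae, Uma, Wes} ∩ {Cara, Eve, Gus, Lee, Ona, Quinn, Rae, Sam, Uma} = {Cara, Lee, Ona, Quinn, Rae, Uma}
… ∩ ⟦who trusted Lee⟧ = {Cara, Lee, Ona, Quinn, Rae, Uma} ∩ {Bob, Cara, Gus, Ona, Quinn, Sam, Wes} = {Cara, Ona, Quinn}
So ⟦painter next to Sam who trusted Lee⟧ = {Cara, Ona, Quinn}.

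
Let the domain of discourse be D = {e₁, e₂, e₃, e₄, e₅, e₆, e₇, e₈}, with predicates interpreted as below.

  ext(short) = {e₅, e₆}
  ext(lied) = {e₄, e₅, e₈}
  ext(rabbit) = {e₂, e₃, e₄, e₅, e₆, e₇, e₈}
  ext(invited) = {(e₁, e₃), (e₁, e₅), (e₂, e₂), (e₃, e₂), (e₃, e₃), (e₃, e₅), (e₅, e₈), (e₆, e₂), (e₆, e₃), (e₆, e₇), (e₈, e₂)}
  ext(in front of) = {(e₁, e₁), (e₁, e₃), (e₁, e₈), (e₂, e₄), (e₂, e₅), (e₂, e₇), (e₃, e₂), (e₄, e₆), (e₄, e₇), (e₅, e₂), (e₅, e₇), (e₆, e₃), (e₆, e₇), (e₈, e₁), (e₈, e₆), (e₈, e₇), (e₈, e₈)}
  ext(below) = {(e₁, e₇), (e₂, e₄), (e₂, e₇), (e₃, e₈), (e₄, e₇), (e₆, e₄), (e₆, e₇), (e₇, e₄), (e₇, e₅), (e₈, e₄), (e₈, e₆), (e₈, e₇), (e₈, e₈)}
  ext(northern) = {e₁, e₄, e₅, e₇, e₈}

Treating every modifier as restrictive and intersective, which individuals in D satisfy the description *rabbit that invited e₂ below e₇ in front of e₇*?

{e₂, e₆, e₈}

⟦that invited e₂⟧ = {x : ⟨x, e₂⟩ ∈ ⟦invited⟧} = {e₂, e₃, e₆, e₈}
⟦below e₇⟧ = {x : ⟨x, e₇⟩ ∈ ⟦below⟧} = {e₁, e₂, e₄, e₆, e₈}
⟦in front of e₇⟧ = {x : ⟨x, e₇⟩ ∈ ⟦in front of⟧} = {e₂, e₄, e₅, e₆, e₈}
⟦rabbit⟧ = {e₂, e₃, e₄, e₅, e₆, e₇, e₈}
… ∩ ⟦that invited e₂⟧ = {e₂, e₃, e₄, e₅, e₆, e₇, e₈} ∩ {e₂, e₃, e₆, e₈} = {e₂, e₃, e₆, e₈}
… ∩ ⟦below e₇⟧ = {e₂, e₃, e₆, e₈} ∩ {e₁, e₂, e₄, e₆, e₈} = {e₂, e₆, e₈}
… ∩ ⟦in front of e₇⟧ = {e₂, e₆, e₈} ∩ {e₂, e₄, e₅, e₆, e₈} = {e₂, e₆, e₈}
So ⟦rabbit that invited e₂ below e₇ in front of e₇⟧ = {e₂, e₆, e₈}.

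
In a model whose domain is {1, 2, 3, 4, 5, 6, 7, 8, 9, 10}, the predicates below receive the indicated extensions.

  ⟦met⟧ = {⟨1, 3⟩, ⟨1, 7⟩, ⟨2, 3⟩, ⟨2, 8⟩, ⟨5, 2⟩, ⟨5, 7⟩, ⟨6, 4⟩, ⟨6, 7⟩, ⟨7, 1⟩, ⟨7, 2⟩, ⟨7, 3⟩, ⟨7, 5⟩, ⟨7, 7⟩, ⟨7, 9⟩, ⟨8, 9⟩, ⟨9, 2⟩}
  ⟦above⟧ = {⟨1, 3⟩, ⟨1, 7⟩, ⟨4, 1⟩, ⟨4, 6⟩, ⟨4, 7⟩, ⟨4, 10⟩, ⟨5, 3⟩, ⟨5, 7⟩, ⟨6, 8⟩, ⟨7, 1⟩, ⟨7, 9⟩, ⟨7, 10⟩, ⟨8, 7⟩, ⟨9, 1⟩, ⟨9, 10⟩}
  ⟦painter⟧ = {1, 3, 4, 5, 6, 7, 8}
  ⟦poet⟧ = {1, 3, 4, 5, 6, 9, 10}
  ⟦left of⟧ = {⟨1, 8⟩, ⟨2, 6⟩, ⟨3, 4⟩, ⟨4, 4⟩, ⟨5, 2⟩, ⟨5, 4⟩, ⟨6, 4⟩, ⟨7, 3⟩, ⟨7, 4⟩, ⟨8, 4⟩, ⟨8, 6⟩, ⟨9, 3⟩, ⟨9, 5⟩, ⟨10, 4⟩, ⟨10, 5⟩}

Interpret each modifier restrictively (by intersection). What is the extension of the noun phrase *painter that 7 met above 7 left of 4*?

⟦that 7 met⟧ = {x : ⟨7, x⟩ ∈ ⟦met⟧} = {1, 2, 3, 5, 7, 9}
⟦above 7⟧ = {x : ⟨x, 7⟩ ∈ ⟦above⟧} = {1, 4, 5, 8}
⟦left of 4⟧ = {x : ⟨x, 4⟩ ∈ ⟦left of⟧} = {3, 4, 5, 6, 7, 8, 10}
⟦painter⟧ = {1, 3, 4, 5, 6, 7, 8}
… ∩ ⟦that 7 met⟧ = {1, 3, 4, 5, 6, 7, 8} ∩ {1, 2, 3, 5, 7, 9} = {1, 3, 5, 7}
… ∩ ⟦above 7⟧ = {1, 3, 5, 7} ∩ {1, 4, 5, 8} = {1, 5}
… ∩ ⟦left of 4⟧ = {1, 5} ∩ {3, 4, 5, 6, 7, 8, 10} = {5}
So ⟦painter that 7 met above 7 left of 4⟧ = {5}.

{5}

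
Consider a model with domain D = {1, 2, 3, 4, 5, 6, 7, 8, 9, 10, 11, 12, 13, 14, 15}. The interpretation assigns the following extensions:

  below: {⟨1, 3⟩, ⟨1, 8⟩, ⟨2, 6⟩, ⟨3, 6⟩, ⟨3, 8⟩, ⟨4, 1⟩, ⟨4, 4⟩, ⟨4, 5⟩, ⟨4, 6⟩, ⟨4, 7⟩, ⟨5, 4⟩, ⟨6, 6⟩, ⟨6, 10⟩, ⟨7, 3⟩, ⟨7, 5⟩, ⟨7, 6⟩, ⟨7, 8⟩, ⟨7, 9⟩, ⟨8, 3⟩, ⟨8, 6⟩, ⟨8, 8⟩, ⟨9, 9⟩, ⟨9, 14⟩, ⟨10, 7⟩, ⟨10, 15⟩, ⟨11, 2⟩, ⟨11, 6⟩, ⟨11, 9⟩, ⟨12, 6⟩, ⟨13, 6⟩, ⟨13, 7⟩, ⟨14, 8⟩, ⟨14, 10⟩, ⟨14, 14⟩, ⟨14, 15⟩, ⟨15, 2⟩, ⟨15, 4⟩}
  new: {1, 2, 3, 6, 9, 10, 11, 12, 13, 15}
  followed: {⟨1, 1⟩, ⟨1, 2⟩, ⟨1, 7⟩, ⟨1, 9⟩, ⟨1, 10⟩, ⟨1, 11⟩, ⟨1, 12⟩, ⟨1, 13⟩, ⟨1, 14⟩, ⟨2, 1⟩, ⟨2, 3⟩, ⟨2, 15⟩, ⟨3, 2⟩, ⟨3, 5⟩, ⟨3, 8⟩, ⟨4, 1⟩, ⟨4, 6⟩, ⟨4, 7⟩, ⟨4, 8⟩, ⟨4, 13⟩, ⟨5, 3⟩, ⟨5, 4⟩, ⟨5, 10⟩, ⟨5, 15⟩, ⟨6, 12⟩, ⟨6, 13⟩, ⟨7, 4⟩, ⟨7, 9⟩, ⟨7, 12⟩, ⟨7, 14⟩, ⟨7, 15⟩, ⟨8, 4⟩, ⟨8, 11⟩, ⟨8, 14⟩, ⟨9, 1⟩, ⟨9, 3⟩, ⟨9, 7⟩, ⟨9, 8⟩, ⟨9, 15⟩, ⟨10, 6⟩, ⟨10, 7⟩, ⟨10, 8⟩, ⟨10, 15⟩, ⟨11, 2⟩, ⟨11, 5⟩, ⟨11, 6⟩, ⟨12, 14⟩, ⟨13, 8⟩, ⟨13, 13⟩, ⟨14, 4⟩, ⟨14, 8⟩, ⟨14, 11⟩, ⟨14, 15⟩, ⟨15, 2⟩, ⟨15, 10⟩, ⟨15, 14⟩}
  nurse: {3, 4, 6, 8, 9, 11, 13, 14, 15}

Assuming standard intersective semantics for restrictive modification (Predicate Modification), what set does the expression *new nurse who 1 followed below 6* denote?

{11, 13}

⟦who 1 followed⟧ = {x : ⟨1, x⟩ ∈ ⟦followed⟧} = {1, 2, 7, 9, 10, 11, 12, 13, 14}
⟦below 6⟧ = {x : ⟨x, 6⟩ ∈ ⟦below⟧} = {2, 3, 4, 6, 7, 8, 11, 12, 13}
⟦nurse⟧ = {3, 4, 6, 8, 9, 11, 13, 14, 15}
… ∩ ⟦who 1 followed⟧ = {3, 4, 6, 8, 9, 11, 13, 14, 15} ∩ {1, 2, 7, 9, 10, 11, 12, 13, 14} = {9, 11, 13, 14}
… ∩ ⟦below 6⟧ = {9, 11, 13, 14} ∩ {2, 3, 4, 6, 7, 8, 11, 12, 13} = {11, 13}
… ∩ ⟦new⟧ = {11, 13} ∩ {1, 2, 3, 6, 9, 10, 11, 12, 13, 15} = {11, 13}
So ⟦new nurse who 1 followed below 6⟧ = {11, 13}.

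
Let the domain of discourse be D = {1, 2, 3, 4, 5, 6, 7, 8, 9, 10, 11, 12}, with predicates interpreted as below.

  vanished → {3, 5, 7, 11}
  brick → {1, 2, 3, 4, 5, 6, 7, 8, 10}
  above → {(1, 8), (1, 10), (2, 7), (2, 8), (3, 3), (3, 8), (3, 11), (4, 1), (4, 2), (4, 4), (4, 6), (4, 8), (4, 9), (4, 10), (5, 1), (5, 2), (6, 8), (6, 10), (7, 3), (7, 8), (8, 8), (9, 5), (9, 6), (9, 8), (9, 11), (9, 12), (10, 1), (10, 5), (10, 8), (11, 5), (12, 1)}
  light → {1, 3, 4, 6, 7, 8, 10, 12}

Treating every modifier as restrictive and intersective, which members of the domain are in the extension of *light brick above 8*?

{1, 3, 4, 6, 7, 8, 10}

⟦above 8⟧ = {x : ⟨x, 8⟩ ∈ ⟦above⟧} = {1, 2, 3, 4, 6, 7, 8, 9, 10}
⟦brick⟧ = {1, 2, 3, 4, 5, 6, 7, 8, 10}
… ∩ ⟦above 8⟧ = {1, 2, 3, 4, 5, 6, 7, 8, 10} ∩ {1, 2, 3, 4, 6, 7, 8, 9, 10} = {1, 2, 3, 4, 6, 7, 8, 10}
… ∩ ⟦light⟧ = {1, 2, 3, 4, 6, 7, 8, 10} ∩ {1, 3, 4, 6, 7, 8, 10, 12} = {1, 3, 4, 6, 7, 8, 10}
So ⟦light brick above 8⟧ = {1, 3, 4, 6, 7, 8, 10}.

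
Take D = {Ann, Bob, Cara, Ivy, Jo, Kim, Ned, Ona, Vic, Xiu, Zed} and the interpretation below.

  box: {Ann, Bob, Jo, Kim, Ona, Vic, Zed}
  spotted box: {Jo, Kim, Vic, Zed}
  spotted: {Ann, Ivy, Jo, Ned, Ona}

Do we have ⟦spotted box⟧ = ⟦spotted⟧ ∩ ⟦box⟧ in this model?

⟦spotted⟧ ∩ ⟦box⟧ = {Ann, Ivy, Jo, Ned, Ona} ∩ {Ann, Bob, Jo, Kim, Ona, Vic, Zed} = {Ann, Jo, Ona}
Observed ⟦spotted box⟧ = {Jo, Kim, Vic, Zed}.
These differ, so the modifier is not intersective in this model.

no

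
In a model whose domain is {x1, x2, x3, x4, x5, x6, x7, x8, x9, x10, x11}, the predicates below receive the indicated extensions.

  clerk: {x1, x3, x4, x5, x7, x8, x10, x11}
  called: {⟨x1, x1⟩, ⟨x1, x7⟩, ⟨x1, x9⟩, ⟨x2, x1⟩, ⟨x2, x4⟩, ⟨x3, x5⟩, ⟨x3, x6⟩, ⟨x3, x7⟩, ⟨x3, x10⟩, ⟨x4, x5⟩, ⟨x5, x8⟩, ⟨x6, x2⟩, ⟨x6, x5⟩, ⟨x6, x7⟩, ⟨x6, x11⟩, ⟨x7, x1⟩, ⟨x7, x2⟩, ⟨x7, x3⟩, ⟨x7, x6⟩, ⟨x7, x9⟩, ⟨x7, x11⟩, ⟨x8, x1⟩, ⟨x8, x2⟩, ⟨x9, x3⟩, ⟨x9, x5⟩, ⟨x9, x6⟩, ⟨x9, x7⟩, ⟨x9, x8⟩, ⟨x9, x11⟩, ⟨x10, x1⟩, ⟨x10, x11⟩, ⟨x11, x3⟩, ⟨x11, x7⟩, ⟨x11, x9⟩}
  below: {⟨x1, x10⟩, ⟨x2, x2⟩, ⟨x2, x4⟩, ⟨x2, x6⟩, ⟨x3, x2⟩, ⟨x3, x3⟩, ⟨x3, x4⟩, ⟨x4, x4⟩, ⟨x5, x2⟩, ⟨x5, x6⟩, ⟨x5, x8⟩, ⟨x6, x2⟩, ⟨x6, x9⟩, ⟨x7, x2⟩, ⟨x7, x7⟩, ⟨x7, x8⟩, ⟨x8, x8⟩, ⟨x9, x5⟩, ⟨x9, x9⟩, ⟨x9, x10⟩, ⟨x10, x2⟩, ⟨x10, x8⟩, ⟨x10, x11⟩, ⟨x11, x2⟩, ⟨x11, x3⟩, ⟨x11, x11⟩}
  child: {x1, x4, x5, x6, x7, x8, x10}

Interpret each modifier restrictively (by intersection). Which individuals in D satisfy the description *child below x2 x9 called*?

{x5, x6, x7}

⟦below x2⟧ = {x : ⟨x, x2⟩ ∈ ⟦below⟧} = {x2, x3, x5, x6, x7, x10, x11}
⟦x9 called⟧ = {x : ⟨x9, x⟩ ∈ ⟦called⟧} = {x3, x5, x6, x7, x8, x11}
⟦child⟧ = {x1, x4, x5, x6, x7, x8, x10}
… ∩ ⟦below x2⟧ = {x1, x4, x5, x6, x7, x8, x10} ∩ {x2, x3, x5, x6, x7, x10, x11} = {x5, x6, x7, x10}
… ∩ ⟦x9 called⟧ = {x5, x6, x7, x10} ∩ {x3, x5, x6, x7, x8, x11} = {x5, x6, x7}
So ⟦child below x2 x9 called⟧ = {x5, x6, x7}.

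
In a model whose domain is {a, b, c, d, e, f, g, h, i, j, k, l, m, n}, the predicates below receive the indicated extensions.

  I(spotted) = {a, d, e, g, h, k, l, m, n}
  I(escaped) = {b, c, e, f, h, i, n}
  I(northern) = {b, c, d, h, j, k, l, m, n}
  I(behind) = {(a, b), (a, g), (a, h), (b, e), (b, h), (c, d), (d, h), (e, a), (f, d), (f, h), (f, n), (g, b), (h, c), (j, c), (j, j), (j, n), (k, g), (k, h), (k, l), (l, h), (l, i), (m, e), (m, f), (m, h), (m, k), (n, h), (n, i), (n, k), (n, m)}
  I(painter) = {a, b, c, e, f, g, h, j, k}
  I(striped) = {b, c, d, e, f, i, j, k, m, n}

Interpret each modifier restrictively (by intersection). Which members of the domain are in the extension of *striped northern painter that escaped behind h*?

⟦that escaped⟧ = ⟦escaped⟧ = {b, c, e, f, h, i, n}
⟦behind h⟧ = {x : ⟨x, h⟩ ∈ ⟦behind⟧} = {a, b, d, f, k, l, m, n}
⟦painter⟧ = {a, b, c, e, f, g, h, j, k}
… ∩ ⟦that escaped⟧ = {a, b, c, e, f, g, h, j, k} ∩ {b, c, e, f, h, i, n} = {b, c, e, f, h}
… ∩ ⟦behind h⟧ = {b, c, e, f, h} ∩ {a, b, d, f, k, l, m, n} = {b, f}
… ∩ ⟦striped⟧ = {b, f} ∩ {b, c, d, e, f, i, j, k, m, n} = {b, f}
… ∩ ⟦northern⟧ = {b, f} ∩ {b, c, d, h, j, k, l, m, n} = {b}
So ⟦striped northern painter that escaped behind h⟧ = {b}.

{b}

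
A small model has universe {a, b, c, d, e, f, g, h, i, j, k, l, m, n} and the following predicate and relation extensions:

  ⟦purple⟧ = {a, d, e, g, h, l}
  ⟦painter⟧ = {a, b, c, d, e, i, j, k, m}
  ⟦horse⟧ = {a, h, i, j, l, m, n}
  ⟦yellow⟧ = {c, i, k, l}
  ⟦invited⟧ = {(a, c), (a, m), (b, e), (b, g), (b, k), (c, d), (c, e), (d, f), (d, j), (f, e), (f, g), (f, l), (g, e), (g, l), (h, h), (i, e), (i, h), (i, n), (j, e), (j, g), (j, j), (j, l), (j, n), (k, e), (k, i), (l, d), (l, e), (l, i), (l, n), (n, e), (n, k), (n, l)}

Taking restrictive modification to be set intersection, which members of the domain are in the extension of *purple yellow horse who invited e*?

⟦who invited e⟧ = {x : ⟨x, e⟩ ∈ ⟦invited⟧} = {b, c, f, g, i, j, k, l, n}
⟦horse⟧ = {a, h, i, j, l, m, n}
… ∩ ⟦who invited e⟧ = {a, h, i, j, l, m, n} ∩ {b, c, f, g, i, j, k, l, n} = {i, j, l, n}
… ∩ ⟦purple⟧ = {i, j, l, n} ∩ {a, d, e, g, h, l} = {l}
… ∩ ⟦yellow⟧ = {l} ∩ {c, i, k, l} = {l}
So ⟦purple yellow horse who invited e⟧ = {l}.

{l}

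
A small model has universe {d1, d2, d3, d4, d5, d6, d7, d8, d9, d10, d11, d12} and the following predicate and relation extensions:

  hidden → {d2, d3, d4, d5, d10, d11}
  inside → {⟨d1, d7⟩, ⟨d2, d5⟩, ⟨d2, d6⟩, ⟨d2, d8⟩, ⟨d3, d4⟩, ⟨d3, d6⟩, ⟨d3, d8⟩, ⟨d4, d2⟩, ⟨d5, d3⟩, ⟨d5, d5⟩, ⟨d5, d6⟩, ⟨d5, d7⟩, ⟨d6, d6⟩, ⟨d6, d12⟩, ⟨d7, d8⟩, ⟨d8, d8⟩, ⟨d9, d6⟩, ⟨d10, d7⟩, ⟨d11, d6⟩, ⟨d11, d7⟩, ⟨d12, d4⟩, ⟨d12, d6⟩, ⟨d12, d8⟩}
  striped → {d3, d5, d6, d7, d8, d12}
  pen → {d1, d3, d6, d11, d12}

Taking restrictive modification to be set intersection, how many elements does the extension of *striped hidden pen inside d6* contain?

1

⟦inside d6⟧ = {x : ⟨x, d6⟩ ∈ ⟦inside⟧} = {d2, d3, d5, d6, d9, d11, d12}
⟦pen⟧ = {d1, d3, d6, d11, d12}
… ∩ ⟦inside d6⟧ = {d1, d3, d6, d11, d12} ∩ {d2, d3, d5, d6, d9, d11, d12} = {d3, d6, d11, d12}
… ∩ ⟦striped⟧ = {d3, d6, d11, d12} ∩ {d3, d5, d6, d7, d8, d12} = {d3, d6, d12}
… ∩ ⟦hidden⟧ = {d3, d6, d12} ∩ {d2, d3, d4, d5, d10, d11} = {d3}
⟦striped hidden pen inside d6⟧ = {d3}, so the cardinality is 1.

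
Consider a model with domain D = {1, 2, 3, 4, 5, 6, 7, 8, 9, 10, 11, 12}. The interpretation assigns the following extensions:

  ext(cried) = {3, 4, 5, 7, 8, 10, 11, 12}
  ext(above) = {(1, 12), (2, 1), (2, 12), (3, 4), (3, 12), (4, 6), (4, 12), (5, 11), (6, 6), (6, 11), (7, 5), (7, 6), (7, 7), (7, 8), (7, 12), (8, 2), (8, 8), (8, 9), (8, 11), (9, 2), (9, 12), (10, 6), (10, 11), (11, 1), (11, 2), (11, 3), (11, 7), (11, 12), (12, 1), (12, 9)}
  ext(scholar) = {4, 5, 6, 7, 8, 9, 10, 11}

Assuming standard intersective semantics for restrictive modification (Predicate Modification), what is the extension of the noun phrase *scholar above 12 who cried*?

⟦above 12⟧ = {x : ⟨x, 12⟩ ∈ ⟦above⟧} = {1, 2, 3, 4, 7, 9, 11}
⟦who cried⟧ = ⟦cried⟧ = {3, 4, 5, 7, 8, 10, 11, 12}
⟦scholar⟧ = {4, 5, 6, 7, 8, 9, 10, 11}
… ∩ ⟦above 12⟧ = {4, 5, 6, 7, 8, 9, 10, 11} ∩ {1, 2, 3, 4, 7, 9, 11} = {4, 7, 9, 11}
… ∩ ⟦who cried⟧ = {4, 7, 9, 11} ∩ {3, 4, 5, 7, 8, 10, 11, 12} = {4, 7, 11}
So ⟦scholar above 12 who cried⟧ = {4, 7, 11}.

{4, 7, 11}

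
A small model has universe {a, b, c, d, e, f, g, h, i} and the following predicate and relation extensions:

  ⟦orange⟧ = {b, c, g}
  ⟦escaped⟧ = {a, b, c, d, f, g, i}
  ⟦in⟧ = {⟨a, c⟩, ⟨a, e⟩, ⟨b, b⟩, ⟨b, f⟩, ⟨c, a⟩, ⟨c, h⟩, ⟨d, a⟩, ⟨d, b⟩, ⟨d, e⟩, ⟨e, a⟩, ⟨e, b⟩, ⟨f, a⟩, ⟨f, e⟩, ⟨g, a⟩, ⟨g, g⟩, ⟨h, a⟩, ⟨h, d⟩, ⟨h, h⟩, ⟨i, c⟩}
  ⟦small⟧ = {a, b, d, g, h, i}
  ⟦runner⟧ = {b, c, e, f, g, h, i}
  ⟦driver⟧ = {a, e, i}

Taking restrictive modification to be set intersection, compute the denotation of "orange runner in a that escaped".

⟦in a⟧ = {x : ⟨x, a⟩ ∈ ⟦in⟧} = {c, d, e, f, g, h}
⟦that escaped⟧ = ⟦escaped⟧ = {a, b, c, d, f, g, i}
⟦runner⟧ = {b, c, e, f, g, h, i}
… ∩ ⟦in a⟧ = {b, c, e, f, g, h, i} ∩ {c, d, e, f, g, h} = {c, e, f, g, h}
… ∩ ⟦that escaped⟧ = {c, e, f, g, h} ∩ {a, b, c, d, f, g, i} = {c, f, g}
… ∩ ⟦orange⟧ = {c, f, g} ∩ {b, c, g} = {c, g}
So ⟦orange runner in a that escaped⟧ = {c, g}.

{c, g}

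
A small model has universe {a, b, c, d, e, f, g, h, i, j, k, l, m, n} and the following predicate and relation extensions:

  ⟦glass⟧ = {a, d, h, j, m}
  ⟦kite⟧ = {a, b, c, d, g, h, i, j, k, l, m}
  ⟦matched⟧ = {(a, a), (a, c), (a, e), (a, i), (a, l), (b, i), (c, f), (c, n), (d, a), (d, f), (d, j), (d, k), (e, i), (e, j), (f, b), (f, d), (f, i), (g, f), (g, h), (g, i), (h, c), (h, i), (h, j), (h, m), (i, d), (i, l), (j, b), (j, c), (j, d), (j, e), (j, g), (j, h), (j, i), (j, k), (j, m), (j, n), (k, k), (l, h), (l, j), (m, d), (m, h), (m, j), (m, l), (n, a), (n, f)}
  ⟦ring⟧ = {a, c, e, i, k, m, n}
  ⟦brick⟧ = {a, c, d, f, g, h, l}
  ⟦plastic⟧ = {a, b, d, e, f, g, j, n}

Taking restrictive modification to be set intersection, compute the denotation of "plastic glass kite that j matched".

{d}

⟦that j matched⟧ = {x : ⟨j, x⟩ ∈ ⟦matched⟧} = {b, c, d, e, g, h, i, k, m, n}
⟦kite⟧ = {a, b, c, d, g, h, i, j, k, l, m}
… ∩ ⟦that j matched⟧ = {a, b, c, d, g, h, i, j, k, l, m} ∩ {b, c, d, e, g, h, i, k, m, n} = {b, c, d, g, h, i, k, m}
… ∩ ⟦plastic⟧ = {b, c, d, g, h, i, k, m} ∩ {a, b, d, e, f, g, j, n} = {b, d, g}
… ∩ ⟦glass⟧ = {b, d, g} ∩ {a, d, h, j, m} = {d}
So ⟦plastic glass kite that j matched⟧ = {d}.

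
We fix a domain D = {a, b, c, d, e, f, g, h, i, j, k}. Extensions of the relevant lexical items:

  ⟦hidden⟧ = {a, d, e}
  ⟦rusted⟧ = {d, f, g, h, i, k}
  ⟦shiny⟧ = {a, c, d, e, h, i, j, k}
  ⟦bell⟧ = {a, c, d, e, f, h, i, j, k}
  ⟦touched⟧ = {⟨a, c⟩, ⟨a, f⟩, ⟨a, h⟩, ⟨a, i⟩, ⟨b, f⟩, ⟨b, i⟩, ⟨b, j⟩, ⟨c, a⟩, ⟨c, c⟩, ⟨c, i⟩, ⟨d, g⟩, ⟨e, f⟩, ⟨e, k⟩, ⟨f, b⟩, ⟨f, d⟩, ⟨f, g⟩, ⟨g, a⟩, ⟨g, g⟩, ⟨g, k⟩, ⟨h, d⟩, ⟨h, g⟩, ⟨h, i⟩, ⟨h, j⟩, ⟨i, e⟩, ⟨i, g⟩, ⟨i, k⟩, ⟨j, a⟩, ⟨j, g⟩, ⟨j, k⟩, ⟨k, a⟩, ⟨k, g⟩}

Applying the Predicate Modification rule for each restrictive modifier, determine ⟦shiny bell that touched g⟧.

{d, h, i, j, k}

⟦that touched g⟧ = {x : ⟨x, g⟩ ∈ ⟦touched⟧} = {d, f, g, h, i, j, k}
⟦bell⟧ = {a, c, d, e, f, h, i, j, k}
… ∩ ⟦that touched g⟧ = {a, c, d, e, f, h, i, j, k} ∩ {d, f, g, h, i, j, k} = {d, f, h, i, j, k}
… ∩ ⟦shiny⟧ = {d, f, h, i, j, k} ∩ {a, c, d, e, h, i, j, k} = {d, h, i, j, k}
So ⟦shiny bell that touched g⟧ = {d, h, i, j, k}.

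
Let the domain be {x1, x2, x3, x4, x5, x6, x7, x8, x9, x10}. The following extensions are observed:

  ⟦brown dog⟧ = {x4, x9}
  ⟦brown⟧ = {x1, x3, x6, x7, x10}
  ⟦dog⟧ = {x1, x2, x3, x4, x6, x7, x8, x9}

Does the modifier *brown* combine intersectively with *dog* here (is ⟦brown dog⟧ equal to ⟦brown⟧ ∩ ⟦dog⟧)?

no

⟦brown⟧ ∩ ⟦dog⟧ = {x1, x3, x6, x7, x10} ∩ {x1, x2, x3, x4, x6, x7, x8, x9} = {x1, x3, x6, x7}
Observed ⟦brown dog⟧ = {x4, x9}.
These differ, so the modifier is not intersective in this model.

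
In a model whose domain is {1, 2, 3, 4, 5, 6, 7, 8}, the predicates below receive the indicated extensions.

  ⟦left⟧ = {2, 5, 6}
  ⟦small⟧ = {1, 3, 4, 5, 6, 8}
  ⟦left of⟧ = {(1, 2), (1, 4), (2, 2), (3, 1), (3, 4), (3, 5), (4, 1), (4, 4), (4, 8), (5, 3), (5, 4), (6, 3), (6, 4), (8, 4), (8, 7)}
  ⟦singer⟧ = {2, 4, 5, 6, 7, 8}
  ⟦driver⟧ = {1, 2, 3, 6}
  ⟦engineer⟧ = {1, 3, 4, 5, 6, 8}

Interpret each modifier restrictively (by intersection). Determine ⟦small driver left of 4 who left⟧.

{6}

⟦left of 4⟧ = {x : ⟨x, 4⟩ ∈ ⟦left of⟧} = {1, 3, 4, 5, 6, 8}
⟦who left⟧ = ⟦left⟧ = {2, 5, 6}
⟦driver⟧ = {1, 2, 3, 6}
… ∩ ⟦left of 4⟧ = {1, 2, 3, 6} ∩ {1, 3, 4, 5, 6, 8} = {1, 3, 6}
… ∩ ⟦who left⟧ = {1, 3, 6} ∩ {2, 5, 6} = {6}
… ∩ ⟦small⟧ = {6} ∩ {1, 3, 4, 5, 6, 8} = {6}
So ⟦small driver left of 4 who left⟧ = {6}.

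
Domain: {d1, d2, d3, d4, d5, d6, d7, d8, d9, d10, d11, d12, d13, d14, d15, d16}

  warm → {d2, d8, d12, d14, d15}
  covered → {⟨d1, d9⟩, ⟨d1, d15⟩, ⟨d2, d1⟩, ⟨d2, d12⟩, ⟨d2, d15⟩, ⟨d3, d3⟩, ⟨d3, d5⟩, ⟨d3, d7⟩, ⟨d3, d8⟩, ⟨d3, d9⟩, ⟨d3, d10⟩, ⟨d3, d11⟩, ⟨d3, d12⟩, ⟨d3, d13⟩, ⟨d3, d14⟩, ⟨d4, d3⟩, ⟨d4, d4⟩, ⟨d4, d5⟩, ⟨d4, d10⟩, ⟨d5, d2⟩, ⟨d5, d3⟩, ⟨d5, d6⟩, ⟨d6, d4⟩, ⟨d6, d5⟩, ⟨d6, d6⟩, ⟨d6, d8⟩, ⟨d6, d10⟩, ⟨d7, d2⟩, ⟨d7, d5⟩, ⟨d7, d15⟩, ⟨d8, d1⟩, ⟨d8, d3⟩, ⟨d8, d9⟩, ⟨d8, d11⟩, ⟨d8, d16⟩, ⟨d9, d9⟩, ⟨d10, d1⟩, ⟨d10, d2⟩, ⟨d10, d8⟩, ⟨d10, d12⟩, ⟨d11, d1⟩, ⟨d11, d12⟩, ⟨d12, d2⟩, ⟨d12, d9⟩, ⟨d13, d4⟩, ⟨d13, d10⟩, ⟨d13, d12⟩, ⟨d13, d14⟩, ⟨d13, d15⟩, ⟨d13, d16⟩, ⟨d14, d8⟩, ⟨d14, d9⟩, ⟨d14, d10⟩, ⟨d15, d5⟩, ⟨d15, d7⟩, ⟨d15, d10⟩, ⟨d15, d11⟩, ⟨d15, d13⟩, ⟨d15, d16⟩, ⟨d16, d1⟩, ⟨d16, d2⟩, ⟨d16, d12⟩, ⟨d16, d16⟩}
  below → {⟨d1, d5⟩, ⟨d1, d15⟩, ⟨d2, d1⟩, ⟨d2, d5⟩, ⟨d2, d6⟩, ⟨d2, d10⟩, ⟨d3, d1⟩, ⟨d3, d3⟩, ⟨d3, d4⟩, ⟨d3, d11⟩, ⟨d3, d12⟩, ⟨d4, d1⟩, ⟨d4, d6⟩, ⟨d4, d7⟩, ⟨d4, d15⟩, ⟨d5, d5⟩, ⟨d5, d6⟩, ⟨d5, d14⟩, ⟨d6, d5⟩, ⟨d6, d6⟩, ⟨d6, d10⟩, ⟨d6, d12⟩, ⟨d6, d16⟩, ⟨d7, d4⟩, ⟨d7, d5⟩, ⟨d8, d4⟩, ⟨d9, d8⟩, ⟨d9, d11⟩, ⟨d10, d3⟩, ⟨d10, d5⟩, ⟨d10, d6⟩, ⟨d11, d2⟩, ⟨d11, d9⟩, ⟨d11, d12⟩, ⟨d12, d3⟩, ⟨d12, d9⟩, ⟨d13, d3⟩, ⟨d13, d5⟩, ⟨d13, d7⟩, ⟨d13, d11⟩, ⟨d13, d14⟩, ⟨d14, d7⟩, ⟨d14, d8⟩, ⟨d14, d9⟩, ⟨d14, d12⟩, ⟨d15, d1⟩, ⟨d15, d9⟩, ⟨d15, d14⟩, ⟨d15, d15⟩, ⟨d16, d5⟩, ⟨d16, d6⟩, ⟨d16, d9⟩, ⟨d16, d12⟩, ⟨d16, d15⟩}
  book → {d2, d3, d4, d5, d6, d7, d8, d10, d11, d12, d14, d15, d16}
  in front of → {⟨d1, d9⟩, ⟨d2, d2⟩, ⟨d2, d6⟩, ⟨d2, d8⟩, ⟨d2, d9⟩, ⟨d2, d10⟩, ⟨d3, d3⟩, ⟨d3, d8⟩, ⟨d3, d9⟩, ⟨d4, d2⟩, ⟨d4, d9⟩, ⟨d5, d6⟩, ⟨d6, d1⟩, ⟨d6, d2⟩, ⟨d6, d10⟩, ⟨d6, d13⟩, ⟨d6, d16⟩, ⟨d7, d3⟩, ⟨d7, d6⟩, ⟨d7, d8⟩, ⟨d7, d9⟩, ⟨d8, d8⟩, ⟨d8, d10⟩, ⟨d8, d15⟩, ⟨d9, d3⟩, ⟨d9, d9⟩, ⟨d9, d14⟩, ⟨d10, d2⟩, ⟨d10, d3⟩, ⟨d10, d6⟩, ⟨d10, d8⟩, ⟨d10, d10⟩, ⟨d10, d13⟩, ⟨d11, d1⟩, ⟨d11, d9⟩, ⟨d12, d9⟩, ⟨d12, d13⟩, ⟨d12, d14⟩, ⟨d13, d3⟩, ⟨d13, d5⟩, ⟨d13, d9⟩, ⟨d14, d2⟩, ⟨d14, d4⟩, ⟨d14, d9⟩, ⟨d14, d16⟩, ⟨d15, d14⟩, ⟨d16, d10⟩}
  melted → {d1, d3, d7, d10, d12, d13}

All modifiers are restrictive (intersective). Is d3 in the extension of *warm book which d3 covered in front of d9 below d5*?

⟦which d3 covered⟧ = {x : ⟨d3, x⟩ ∈ ⟦covered⟧} = {d3, d5, d7, d8, d9, d10, d11, d12, d13, d14}
⟦in front of d9⟧ = {x : ⟨x, d9⟩ ∈ ⟦in front of⟧} = {d1, d2, d3, d4, d7, d9, d11, d12, d13, d14}
⟦below d5⟧ = {x : ⟨x, d5⟩ ∈ ⟦below⟧} = {d1, d2, d5, d6, d7, d10, d13, d16}
⟦book⟧ = {d2, d3, d4, d5, d6, d7, d8, d10, d11, d12, d14, d15, d16}
… ∩ ⟦which d3 covered⟧ = {d2, d3, d4, d5, d6, d7, d8, d10, d11, d12, d14, d15, d16} ∩ {d3, d5, d7, d8, d9, d10, d11, d12, d13, d14} = {d3, d5, d7, d8, d10, d11, d12, d14}
… ∩ ⟦in front of d9⟧ = {d3, d5, d7, d8, d10, d11, d12, d14} ∩ {d1, d2, d3, d4, d7, d9, d11, d12, d13, d14} = {d3, d7, d11, d12, d14}
… ∩ ⟦below d5⟧ = {d3, d7, d11, d12, d14} ∩ {d1, d2, d5, d6, d7, d10, d13, d16} = {d7}
… ∩ ⟦warm⟧ = {d7} ∩ {d2, d8, d12, d14, d15} = ∅
⟦warm book which d3 covered in front of d9 below d5⟧ = ∅; d3 ∉ this set.

no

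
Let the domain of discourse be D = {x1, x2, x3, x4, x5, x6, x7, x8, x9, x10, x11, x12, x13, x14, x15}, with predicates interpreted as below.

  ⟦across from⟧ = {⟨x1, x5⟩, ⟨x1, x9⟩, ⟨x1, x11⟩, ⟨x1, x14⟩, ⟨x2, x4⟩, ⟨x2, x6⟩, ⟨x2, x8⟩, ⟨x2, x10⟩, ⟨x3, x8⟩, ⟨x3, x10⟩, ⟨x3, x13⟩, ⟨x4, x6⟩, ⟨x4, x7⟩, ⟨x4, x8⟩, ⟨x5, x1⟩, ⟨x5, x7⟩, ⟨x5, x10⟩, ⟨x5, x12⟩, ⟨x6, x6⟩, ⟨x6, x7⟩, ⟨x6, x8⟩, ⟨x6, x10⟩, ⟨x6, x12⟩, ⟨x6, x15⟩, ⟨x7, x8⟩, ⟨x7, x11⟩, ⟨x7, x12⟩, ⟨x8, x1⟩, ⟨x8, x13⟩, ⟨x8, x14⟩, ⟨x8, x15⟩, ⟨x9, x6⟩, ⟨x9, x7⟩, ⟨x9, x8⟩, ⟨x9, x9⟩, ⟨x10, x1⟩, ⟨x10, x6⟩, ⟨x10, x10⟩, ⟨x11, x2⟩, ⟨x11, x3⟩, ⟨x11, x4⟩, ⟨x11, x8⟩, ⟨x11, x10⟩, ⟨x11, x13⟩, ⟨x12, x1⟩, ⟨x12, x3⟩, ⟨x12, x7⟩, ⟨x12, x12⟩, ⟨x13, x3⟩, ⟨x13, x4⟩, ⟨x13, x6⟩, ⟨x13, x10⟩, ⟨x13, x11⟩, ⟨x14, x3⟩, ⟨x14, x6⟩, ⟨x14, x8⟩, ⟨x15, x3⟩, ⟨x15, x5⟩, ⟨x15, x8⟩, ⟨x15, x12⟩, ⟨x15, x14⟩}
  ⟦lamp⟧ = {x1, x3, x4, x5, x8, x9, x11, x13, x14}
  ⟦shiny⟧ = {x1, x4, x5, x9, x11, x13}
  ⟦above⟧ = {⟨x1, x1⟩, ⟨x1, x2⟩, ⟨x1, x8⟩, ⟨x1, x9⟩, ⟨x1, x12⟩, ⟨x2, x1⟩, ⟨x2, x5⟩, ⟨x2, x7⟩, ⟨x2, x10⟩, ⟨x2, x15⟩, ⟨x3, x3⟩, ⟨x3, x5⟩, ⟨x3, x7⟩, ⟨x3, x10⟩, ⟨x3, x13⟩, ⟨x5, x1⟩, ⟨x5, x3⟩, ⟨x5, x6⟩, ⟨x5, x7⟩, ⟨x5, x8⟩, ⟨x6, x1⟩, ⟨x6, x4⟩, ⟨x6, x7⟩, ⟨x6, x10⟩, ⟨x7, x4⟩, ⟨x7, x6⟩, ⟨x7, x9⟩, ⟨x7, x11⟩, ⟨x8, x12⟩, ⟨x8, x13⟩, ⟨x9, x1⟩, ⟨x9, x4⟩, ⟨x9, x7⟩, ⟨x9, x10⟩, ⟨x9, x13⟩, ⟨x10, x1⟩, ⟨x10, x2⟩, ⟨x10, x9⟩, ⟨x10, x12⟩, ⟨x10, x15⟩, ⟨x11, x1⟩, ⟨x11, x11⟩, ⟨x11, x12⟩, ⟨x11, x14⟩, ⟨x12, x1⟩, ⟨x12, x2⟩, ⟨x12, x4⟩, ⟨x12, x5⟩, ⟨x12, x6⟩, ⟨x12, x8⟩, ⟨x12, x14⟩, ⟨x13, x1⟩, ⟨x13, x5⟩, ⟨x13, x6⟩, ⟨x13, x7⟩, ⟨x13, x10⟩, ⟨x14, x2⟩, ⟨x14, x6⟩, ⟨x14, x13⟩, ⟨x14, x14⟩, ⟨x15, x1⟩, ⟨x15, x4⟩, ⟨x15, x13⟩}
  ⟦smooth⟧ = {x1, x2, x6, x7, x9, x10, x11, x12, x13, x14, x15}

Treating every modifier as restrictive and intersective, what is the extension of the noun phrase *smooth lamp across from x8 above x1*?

{x9, x11}

⟦across from x8⟧ = {x : ⟨x, x8⟩ ∈ ⟦across from⟧} = {x2, x3, x4, x6, x7, x9, x11, x14, x15}
⟦above x1⟧ = {x : ⟨x, x1⟩ ∈ ⟦above⟧} = {x1, x2, x5, x6, x9, x10, x11, x12, x13, x15}
⟦lamp⟧ = {x1, x3, x4, x5, x8, x9, x11, x13, x14}
… ∩ ⟦across from x8⟧ = {x1, x3, x4, x5, x8, x9, x11, x13, x14} ∩ {x2, x3, x4, x6, x7, x9, x11, x14, x15} = {x3, x4, x9, x11, x14}
… ∩ ⟦above x1⟧ = {x3, x4, x9, x11, x14} ∩ {x1, x2, x5, x6, x9, x10, x11, x12, x13, x15} = {x9, x11}
… ∩ ⟦smooth⟧ = {x9, x11} ∩ {x1, x2, x6, x7, x9, x10, x11, x12, x13, x14, x15} = {x9, x11}
So ⟦smooth lamp across from x8 above x1⟧ = {x9, x11}.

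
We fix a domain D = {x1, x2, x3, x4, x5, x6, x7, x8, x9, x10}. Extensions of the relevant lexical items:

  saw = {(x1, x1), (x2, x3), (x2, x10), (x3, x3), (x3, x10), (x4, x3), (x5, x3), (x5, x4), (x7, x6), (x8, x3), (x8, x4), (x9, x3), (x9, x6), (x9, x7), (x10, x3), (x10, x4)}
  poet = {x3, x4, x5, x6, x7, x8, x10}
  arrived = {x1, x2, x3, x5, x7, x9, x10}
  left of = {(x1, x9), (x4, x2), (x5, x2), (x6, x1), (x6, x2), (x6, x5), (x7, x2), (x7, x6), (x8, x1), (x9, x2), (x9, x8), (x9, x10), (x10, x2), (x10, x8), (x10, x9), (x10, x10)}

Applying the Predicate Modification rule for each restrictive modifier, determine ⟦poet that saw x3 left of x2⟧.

{x4, x5, x10}

⟦that saw x3⟧ = {x : ⟨x, x3⟩ ∈ ⟦saw⟧} = {x2, x3, x4, x5, x8, x9, x10}
⟦left of x2⟧ = {x : ⟨x, x2⟩ ∈ ⟦left of⟧} = {x4, x5, x6, x7, x9, x10}
⟦poet⟧ = {x3, x4, x5, x6, x7, x8, x10}
… ∩ ⟦that saw x3⟧ = {x3, x4, x5, x6, x7, x8, x10} ∩ {x2, x3, x4, x5, x8, x9, x10} = {x3, x4, x5, x8, x10}
… ∩ ⟦left of x2⟧ = {x3, x4, x5, x8, x10} ∩ {x4, x5, x6, x7, x9, x10} = {x4, x5, x10}
So ⟦poet that saw x3 left of x2⟧ = {x4, x5, x10}.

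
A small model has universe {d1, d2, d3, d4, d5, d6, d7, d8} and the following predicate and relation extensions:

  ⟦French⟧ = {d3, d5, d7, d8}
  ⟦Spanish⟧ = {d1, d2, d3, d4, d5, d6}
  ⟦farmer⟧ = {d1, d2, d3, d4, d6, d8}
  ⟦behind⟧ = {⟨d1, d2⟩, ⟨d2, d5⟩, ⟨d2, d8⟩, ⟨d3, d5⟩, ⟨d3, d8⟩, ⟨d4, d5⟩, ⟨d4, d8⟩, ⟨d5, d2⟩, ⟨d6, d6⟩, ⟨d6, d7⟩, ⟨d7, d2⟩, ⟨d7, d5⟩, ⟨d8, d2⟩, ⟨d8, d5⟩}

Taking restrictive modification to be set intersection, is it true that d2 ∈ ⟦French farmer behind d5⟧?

⟦behind d5⟧ = {x : ⟨x, d5⟩ ∈ ⟦behind⟧} = {d2, d3, d4, d7, d8}
⟦farmer⟧ = {d1, d2, d3, d4, d6, d8}
… ∩ ⟦behind d5⟧ = {d1, d2, d3, d4, d6, d8} ∩ {d2, d3, d4, d7, d8} = {d2, d3, d4, d8}
… ∩ ⟦French⟧ = {d2, d3, d4, d8} ∩ {d3, d5, d7, d8} = {d3, d8}
⟦French farmer behind d5⟧ = {d3, d8}; d2 ∉ this set.

no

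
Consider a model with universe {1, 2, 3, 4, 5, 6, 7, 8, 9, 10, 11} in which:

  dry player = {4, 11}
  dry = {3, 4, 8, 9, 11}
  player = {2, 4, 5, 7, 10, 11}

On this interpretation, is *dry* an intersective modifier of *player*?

yes

⟦dry⟧ ∩ ⟦player⟧ = {3, 4, 8, 9, 11} ∩ {2, 4, 5, 7, 10, 11} = {4, 11}
Observed ⟦dry player⟧ = {4, 11}.
These coincide, so the modifier is intersective here.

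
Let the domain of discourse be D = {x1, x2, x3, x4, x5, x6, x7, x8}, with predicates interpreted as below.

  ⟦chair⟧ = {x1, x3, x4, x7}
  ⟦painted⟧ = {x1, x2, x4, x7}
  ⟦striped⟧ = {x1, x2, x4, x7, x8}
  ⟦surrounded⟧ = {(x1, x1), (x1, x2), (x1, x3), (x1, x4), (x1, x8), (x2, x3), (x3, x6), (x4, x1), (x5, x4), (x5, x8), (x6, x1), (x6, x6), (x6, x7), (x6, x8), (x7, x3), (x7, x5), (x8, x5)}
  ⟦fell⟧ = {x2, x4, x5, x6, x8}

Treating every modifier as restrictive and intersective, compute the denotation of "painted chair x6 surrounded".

{x1, x7}

⟦x6 surrounded⟧ = {x : ⟨x6, x⟩ ∈ ⟦surrounded⟧} = {x1, x6, x7, x8}
⟦chair⟧ = {x1, x3, x4, x7}
… ∩ ⟦x6 surrounded⟧ = {x1, x3, x4, x7} ∩ {x1, x6, x7, x8} = {x1, x7}
… ∩ ⟦painted⟧ = {x1, x7} ∩ {x1, x2, x4, x7} = {x1, x7}
So ⟦painted chair x6 surrounded⟧ = {x1, x7}.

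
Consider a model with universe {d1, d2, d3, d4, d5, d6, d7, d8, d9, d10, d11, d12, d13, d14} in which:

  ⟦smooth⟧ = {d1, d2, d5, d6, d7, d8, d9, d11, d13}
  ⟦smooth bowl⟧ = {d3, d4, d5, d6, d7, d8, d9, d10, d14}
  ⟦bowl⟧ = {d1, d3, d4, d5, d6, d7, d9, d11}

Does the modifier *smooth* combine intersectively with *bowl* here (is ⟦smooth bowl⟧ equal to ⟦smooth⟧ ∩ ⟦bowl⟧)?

⟦smooth⟧ ∩ ⟦bowl⟧ = {d1, d2, d5, d6, d7, d8, d9, d11, d13} ∩ {d1, d3, d4, d5, d6, d7, d9, d11} = {d1, d5, d6, d7, d9, d11}
Observed ⟦smooth bowl⟧ = {d3, d4, d5, d6, d7, d8, d9, d10, d14}.
These differ, so the modifier is not intersective in this model.

no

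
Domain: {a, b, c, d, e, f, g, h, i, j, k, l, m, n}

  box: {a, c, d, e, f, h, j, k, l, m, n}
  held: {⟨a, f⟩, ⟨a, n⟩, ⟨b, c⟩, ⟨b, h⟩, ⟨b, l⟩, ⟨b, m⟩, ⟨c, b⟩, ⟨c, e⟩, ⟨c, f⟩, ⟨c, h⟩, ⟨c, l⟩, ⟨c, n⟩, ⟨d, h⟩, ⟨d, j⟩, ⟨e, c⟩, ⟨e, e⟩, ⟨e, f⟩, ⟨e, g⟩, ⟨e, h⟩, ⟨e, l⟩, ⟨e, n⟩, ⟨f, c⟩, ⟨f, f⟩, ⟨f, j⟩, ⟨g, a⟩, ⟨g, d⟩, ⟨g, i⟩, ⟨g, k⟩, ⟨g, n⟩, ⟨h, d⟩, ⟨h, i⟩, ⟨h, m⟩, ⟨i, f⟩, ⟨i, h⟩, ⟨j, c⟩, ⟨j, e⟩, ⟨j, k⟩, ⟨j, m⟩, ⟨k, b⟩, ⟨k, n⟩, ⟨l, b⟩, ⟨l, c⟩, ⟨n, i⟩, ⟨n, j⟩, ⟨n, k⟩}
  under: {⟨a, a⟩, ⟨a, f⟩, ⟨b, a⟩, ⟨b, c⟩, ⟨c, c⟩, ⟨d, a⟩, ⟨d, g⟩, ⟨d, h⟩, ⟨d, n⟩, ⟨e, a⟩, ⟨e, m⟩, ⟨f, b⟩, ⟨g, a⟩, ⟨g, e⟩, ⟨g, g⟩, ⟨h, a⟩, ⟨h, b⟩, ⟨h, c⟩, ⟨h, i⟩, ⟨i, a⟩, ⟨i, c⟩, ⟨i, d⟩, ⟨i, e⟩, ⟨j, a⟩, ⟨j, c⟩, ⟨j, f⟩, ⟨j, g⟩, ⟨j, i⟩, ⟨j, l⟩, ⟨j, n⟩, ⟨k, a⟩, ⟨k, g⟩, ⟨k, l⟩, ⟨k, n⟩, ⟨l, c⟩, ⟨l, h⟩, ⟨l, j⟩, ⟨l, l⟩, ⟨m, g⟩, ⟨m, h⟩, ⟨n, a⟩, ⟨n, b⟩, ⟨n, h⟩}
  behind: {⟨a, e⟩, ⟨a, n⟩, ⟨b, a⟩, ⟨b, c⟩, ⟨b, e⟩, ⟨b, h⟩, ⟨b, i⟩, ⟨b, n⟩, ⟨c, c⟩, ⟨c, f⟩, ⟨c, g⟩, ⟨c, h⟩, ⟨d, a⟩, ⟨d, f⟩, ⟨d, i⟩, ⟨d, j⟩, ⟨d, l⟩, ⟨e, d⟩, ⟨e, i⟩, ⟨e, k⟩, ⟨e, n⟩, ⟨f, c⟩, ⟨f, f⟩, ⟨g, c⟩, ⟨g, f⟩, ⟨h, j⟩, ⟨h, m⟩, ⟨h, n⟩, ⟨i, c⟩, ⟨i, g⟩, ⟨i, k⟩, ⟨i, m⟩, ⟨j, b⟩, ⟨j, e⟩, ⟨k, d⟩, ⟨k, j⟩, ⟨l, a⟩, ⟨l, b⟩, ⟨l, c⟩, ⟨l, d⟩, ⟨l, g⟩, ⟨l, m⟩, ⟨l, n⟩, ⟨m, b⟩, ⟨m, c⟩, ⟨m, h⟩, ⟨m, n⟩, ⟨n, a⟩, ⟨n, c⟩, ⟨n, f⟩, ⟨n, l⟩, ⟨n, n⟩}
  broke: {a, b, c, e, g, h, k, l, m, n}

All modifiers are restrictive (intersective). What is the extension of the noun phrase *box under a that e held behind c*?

⟦under a⟧ = {x : ⟨x, a⟩ ∈ ⟦under⟧} = {a, b, d, e, g, h, i, j, k, n}
⟦that e held⟧ = {x : ⟨e, x⟩ ∈ ⟦held⟧} = {c, e, f, g, h, l, n}
⟦behind c⟧ = {x : ⟨x, c⟩ ∈ ⟦behind⟧} = {b, c, f, g, i, l, m, n}
⟦box⟧ = {a, c, d, e, f, h, j, k, l, m, n}
… ∩ ⟦under a⟧ = {a, c, d, e, f, h, j, k, l, m, n} ∩ {a, b, d, e, g, h, i, j, k, n} = {a, d, e, h, j, k, n}
… ∩ ⟦that e held⟧ = {a, d, e, h, j, k, n} ∩ {c, e, f, g, h, l, n} = {e, h, n}
… ∩ ⟦behind c⟧ = {e, h, n} ∩ {b, c, f, g, i, l, m, n} = {n}
So ⟦box under a that e held behind c⟧ = {n}.

{n}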